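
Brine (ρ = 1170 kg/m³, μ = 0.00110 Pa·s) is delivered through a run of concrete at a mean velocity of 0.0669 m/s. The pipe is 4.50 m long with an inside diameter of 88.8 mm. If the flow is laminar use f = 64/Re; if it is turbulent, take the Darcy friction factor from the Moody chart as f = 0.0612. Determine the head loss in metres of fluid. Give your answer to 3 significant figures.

h_f ≈ 7.07×10^-4 m

Reynolds number Re = ρVD/μ = 1170 · 0.0669 · 0.0888 / 0.0011 = 6319.
Re > 4000 → turbulent; use the Moody-chart value f = 0.0612.
Darcy-Weisbach: ΔP = f(L/D)(ρV²/2) = 0.0612·(4.5/0.0888)·(1170·0.0669²/2) = 0.0612·50.68·2.618 = 8.12 Pa.
Head loss h_f = ΔP/(ρg) = 8.12/(1170·9.81) = 7.07×10^-4 m.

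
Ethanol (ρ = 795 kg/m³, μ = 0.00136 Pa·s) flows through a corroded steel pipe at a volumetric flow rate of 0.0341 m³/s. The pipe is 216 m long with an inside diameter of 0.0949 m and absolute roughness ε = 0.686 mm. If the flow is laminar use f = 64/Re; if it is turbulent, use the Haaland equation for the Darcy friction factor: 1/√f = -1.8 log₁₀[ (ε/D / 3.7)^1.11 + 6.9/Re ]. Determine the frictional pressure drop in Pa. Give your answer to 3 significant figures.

Cross-sectional area A = πD²/4 = π(0.0949)²/4 = 0.007073 m²; mean velocity V = Q/A = 0.0341/0.007073 = 4.821 m/s.
Reynolds number Re = ρVD/μ = 795 · 4.821 · 0.0949 / 0.00136 = 2.674e+05.
Re > 4000 → turbulent. Relative roughness ε/D = 0.000686/0.0949 = 0.00723. Haaland: 1/√f = -1.8 log₁₀[(0.00723/3.7)^1.11 + 6.9/2.674e+05] = -1.8 log₁₀[0.000984 + 2.58e-05] = 5.393, so f = 0.03439.
Darcy-Weisbach: ΔP = f(L/D)(ρV²/2) = 0.03439·(216/0.0949)·(795·4.821²/2) = 0.03439·2276·9238 = 7.231e+05 Pa.

ΔP ≈ 723000 Pa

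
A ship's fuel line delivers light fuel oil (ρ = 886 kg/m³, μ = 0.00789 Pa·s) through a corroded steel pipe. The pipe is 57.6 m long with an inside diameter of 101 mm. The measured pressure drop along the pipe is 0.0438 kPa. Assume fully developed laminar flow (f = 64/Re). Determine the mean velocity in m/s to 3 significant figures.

For laminar flow, f = 64/Re with Re = ρVD/μ, so Darcy-Weisbach reduces to ΔP = 32μLV/D². Solving for V: V = ΔP·D²/(32μL) = 43.8·(0.101)²/(32·0.00789·57.6) = 0.03072 m/s.
Check: Re = ρVD/μ = 886·0.03072·0.101/0.00789 = 348.5 < 2300, so the laminar assumption holds.

V ≈ 0.0307 m/s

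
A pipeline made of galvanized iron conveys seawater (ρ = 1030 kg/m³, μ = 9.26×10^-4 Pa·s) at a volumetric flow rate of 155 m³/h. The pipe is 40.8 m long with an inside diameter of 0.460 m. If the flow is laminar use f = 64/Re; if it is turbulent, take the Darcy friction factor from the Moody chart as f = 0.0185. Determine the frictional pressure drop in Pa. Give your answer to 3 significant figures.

ΔP ≈ 56.7 Pa

Q = 155 m³/h = 155/3600 = 0.04306 m³/s.
Cross-sectional area A = πD²/4 = π(0.46)²/4 = 0.1662 m²; mean velocity V = Q/A = 0.04306/0.1662 = 0.2591 m/s.
Reynolds number Re = ρVD/μ = 1030 · 0.2591 · 0.46 / 0.000926 = 1.326e+05.
Re > 4000 → turbulent; use the Moody-chart value f = 0.0185.
Darcy-Weisbach: ΔP = f(L/D)(ρV²/2) = 0.0185·(40.8/0.46)·(1030·0.2591²/2) = 0.0185·88.7·34.57 = 56.72 Pa.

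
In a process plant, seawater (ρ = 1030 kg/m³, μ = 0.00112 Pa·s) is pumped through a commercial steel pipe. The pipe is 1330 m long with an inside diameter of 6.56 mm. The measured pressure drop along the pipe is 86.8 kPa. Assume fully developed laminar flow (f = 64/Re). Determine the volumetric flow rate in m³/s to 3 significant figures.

For laminar flow, f = 64/Re with Re = ρVD/μ, so Darcy-Weisbach reduces to ΔP = 32μLV/D². Solving for V: V = ΔP·D²/(32μL) = 8.68e+04·(0.00656)²/(32·0.00112·1330) = 0.07836 m/s.
Check: Re = ρVD/μ = 1030·0.07836·0.00656/0.00112 = 472.7 < 2300, so the laminar assumption holds.
Q = V·A = 0.07836·(π/4·0.00656²) = 2.649e-06 m³/s = 2.65×10^-6 m³/s.

Q ≈ 2.65×10^-6 m³/s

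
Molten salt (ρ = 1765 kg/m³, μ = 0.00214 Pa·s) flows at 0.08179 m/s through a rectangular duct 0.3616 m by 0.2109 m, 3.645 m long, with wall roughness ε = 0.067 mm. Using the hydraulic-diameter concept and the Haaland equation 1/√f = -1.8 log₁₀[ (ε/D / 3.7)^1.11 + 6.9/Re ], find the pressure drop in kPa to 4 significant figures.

ΔP ≈ 0.002170 kPa

Hydraulic diameter D_h = 4A/P = 4·(0.3616·0.2109)/(2·(0.3616+0.2109)) = 0.305/1.145 = 0.2664 m.
Re = ρVD_h/μ = 1765·0.08179·0.2664/0.00214 = 1.797e+04.
ε/D_h = 6.7e-05/0.2664 = 0.000251; Haaland gives 1/√f = -1.8 log₁₀[2.37e-05+0.000384] = 6.102, so f = 0.02686.
ΔP = f(L/D_h)(ρV²/2) = 0.02686·3.645/0.2664·5.904 = 2.17 Pa.
ΔP = 0.002170 kPa.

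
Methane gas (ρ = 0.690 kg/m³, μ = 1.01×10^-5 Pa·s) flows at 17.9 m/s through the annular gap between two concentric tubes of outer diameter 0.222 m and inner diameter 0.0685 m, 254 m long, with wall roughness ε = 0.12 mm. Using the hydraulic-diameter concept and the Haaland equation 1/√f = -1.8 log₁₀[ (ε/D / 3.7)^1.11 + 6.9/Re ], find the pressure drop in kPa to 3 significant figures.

Hydraulic diameter D_h = 4A/P = D_o - D_i = 0.222 - 0.0685 = 0.1535 m.
Re = ρVD_h/μ = 0.69·17.9·0.1535/1.01e-05 = 1.877e+05.
ε/D_h = 0.00012/0.1535 = 0.000782; Haaland gives 1/√f = -1.8 log₁₀[8.33e-05+3.68e-05] = 7.057, so f = 0.02008.
ΔP = f(L/D_h)(ρV²/2) = 0.02008·254/0.1535·110.5 = 3673 Pa.
ΔP = 3.67 kPa.

ΔP ≈ 3.67 kPa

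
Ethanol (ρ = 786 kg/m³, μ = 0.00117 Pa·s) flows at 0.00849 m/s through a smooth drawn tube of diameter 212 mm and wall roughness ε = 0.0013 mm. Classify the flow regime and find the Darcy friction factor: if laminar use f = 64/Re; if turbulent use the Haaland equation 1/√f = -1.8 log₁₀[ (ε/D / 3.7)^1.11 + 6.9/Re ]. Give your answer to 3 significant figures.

Re = ρVD/μ = 786·0.00849·0.212/0.00117 = 1209.
Re < 2300 → laminar, so f = 64/Re = 0.05293 (roughness is irrelevant in laminar flow).

f ≈ 0.0529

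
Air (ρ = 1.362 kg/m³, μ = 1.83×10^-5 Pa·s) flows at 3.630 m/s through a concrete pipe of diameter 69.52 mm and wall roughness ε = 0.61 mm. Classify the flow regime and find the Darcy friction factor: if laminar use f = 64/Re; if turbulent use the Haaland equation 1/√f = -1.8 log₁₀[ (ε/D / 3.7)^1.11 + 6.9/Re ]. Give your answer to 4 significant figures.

Re = ρVD/μ = 1.362·3.63·0.06952/1.83e-05 = 1.878e+04.
Re > 4000 → turbulent. ε/D = 0.00061/0.06952 = 0.00877; Haaland: 1/√f = -1.8 log₁₀[0.00122 + 0.000367] = 5.039, so f = 0.03938.

f ≈ 0.03938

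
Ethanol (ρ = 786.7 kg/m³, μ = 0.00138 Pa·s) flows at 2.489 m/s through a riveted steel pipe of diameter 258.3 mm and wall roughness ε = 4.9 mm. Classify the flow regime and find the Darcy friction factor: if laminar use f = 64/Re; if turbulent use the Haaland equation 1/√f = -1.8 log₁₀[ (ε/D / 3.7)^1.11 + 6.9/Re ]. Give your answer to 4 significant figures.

f ≈ 0.04787

Re = ρVD/μ = 786.7·2.489·0.2583/0.00138 = 3.665e+05.
Re > 4000 → turbulent. ε/D = 0.0049/0.2583 = 0.019; Haaland: 1/√f = -1.8 log₁₀[0.00287 + 1.88e-05] = 4.571, so f = 0.04787.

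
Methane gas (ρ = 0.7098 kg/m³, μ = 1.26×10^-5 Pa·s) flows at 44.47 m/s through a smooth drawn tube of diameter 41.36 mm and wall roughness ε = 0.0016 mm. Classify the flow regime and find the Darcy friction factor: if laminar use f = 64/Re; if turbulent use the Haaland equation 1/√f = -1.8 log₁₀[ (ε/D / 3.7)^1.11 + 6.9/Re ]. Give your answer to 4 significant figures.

Re = ρVD/μ = 0.7098·44.47·0.04136/1.26e-05 = 1.036e+05.
Re > 4000 → turbulent. ε/D = 1.6e-06/0.04136 = 3.87e-05; Haaland: 1/√f = -1.8 log₁₀[2.96e-06 + 6.66e-05] = 7.484, so f = 0.01785.

f ≈ 0.01785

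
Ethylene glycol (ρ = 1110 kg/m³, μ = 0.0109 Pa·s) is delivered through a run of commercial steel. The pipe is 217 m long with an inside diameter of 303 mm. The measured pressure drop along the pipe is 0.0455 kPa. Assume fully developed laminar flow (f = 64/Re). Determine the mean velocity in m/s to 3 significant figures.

For laminar flow, f = 64/Re with Re = ρVD/μ, so Darcy-Weisbach reduces to ΔP = 32μLV/D². Solving for V: V = ΔP·D²/(32μL) = 45.5·(0.303)²/(32·0.0109·217) = 0.05519 m/s.
Check: Re = ρVD/μ = 1110·0.05519·0.303/0.0109 = 1703 < 2300, so the laminar assumption holds.

V ≈ 0.0552 m/s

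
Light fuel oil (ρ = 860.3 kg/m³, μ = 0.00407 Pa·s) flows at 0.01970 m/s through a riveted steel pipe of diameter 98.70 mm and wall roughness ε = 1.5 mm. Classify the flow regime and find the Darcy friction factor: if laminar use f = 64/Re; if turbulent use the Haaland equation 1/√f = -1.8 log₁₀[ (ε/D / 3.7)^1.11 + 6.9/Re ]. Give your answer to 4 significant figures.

Re = ρVD/μ = 860.3·0.0197·0.0987/0.00407 = 411.
Re < 2300 → laminar, so f = 64/Re = 0.1557 (roughness is irrelevant in laminar flow).

f ≈ 0.1557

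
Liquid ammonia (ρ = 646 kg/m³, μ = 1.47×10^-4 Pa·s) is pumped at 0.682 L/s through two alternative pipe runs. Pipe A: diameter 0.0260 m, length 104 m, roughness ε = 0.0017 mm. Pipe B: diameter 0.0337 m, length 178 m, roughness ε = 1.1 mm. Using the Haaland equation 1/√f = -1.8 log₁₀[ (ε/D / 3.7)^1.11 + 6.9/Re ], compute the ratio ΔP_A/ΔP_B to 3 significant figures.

ΔP_A/ΔP_B ≈ 0.604

Pipe A: V = Q/A = 0.000682/0.0005309 = 1.285 m/s; Re = 1.468e+05; ε/D = 6.54e-05; Haaland → f = 0.01684; ΔP_A = f(L/D)(ρV²/2) = 3.59e+04 Pa.
Pipe B: V = Q/A = 0.000682/0.000892 = 0.7646 m/s; Re = 1.132e+05; ε/D = 0.0326; Haaland → f = 0.05961; ΔP_B = f(L/D)(ρV²/2) = 5.946e+04 Pa.
ΔP_A/ΔP_B = 3.59e+04/5.946e+04 = 0.604.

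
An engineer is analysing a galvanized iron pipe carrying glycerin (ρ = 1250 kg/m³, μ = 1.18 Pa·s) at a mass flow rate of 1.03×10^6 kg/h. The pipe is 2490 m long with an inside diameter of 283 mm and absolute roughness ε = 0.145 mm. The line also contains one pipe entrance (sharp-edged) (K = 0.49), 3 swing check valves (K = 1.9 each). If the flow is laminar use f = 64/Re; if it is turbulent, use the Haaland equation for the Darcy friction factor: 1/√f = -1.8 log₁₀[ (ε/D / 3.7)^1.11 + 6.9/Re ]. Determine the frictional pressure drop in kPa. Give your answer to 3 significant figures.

ΔP ≈ 4320 kPa

ṁ = 1.03×10^6 kg/h = 1.03×10^6/3600 = 286.1 kg/s.
A = πD²/4 = π(0.283)²/4 = 0.0629 m²; mean velocity V = ṁ/(ρA) = 286.1/(1250 · 0.0629) = 3.639 m/s.
Reynolds number Re = ρVD/μ = 1250 · 3.639 · 0.283 / 1.18 = 1091.
Re < 2300 → laminar flow, so f = 64/Re = 64/1091 = 0.05867 (the turbulent correlation is not needed).
Total minor-loss coefficient ΣK = 1·0.49 + 3·1.9 = 6.19.
ΔP = [f·L/D + ΣK]·(ρV²/2) = [0.05867·2490/0.283 + 6.19]·(1250·3.639²/2) = [516.2 + 6.19]·8276 = 4.323e+06 Pa.
ΔP = 4.323e+06 Pa = 4320 kPa.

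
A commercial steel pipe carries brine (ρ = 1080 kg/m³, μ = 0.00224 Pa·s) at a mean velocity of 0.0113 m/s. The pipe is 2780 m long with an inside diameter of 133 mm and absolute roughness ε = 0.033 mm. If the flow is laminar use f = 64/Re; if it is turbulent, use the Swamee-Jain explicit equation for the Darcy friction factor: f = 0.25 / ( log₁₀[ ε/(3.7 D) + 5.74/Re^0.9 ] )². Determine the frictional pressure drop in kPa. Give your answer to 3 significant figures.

ΔP ≈ 0.127 kPa

Reynolds number Re = ρVD/μ = 1080 · 0.0113 · 0.133 / 0.00224 = 724.6.
Re < 2300 → laminar flow, so f = 64/Re = 64/724.6 = 0.08832 (the turbulent correlation is not needed).
Darcy-Weisbach: ΔP = f(L/D)(ρV²/2) = 0.08832·(2780/0.133)·(1080·0.0113²/2) = 0.08832·2.09e+04·0.06895 = 127.3 Pa.
ΔP = 127.3 Pa = 0.127 kPa.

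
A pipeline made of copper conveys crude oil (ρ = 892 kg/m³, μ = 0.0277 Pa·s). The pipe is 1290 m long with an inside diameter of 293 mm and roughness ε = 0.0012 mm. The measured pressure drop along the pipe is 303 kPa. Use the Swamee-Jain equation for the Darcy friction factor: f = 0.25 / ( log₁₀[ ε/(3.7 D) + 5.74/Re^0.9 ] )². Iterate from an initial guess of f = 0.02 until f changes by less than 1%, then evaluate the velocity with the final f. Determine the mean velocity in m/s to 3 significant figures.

V ≈ 2.49 m/s

Rearranging Darcy-Weisbach: V = √(2·ΔP·D/(f·L·ρ)). With ε/D = 1.2e-06/0.293 = 4.1e-06, iterate starting from f = 0.02:
  f = 0.02 → V = √(2·3.03e+05·0.293/(0.02·1290·892)) = 2.778 m/s; Re = ρVD/μ = 2.621e+04; f → 0.02416
  f = 0.02416 → V = 2.527 m/s; Re = 2.385e+04; f → 0.02472
  f = 0.02472 → V = 2.498 m/s; Re = 2.357e+04; f → 0.02479
Converged (Δf/f < 1%). With the final f = 0.02479: V = √(2·3.03e+05·0.293/(0.02479·1290·892)) = 2.495 m/s.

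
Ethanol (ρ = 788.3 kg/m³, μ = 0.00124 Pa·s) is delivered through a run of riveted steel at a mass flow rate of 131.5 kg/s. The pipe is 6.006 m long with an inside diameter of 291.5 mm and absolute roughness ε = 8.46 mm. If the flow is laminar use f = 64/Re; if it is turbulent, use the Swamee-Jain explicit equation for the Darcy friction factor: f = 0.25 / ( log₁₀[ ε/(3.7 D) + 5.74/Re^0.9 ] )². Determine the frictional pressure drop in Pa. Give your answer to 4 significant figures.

ΔP ≈ 2868 Pa

A = πD²/4 = π(0.2915)²/4 = 0.06674 m²; mean velocity V = ṁ/(ρA) = 131.5/(788.3 · 0.06674) = 2.5 m/s.
Reynolds number Re = ρVD/μ = 788.3 · 2.5 · 0.2915 / 0.00124 = 4.632e+05.
Re > 4000 → turbulent. Relative roughness ε/D = 0.00846/0.2915 = 0.029. Swamee-Jain: f = 0.25/(log₁₀[0.029/3.7 + 5.74/4.632e+05^0.9])² = 0.25/(log₁₀[0.00784 + 4.57e-05])² = 0.25/(-2.103)² = 0.05653.
Darcy-Weisbach: ΔP = f(L/D)(ρV²/2) = 0.05653·(6.006/0.2915)·(788.3·2.5²/2) = 0.05653·20.6·2463 = 2868 Pa.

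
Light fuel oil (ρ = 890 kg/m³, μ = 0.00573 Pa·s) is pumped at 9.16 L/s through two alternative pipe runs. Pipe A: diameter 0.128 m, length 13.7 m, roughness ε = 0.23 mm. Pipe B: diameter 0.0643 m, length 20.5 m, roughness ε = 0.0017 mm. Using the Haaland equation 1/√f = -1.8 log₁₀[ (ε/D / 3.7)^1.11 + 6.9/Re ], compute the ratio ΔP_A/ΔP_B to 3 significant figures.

Pipe A: V = Q/A = 0.00916/0.01287 = 0.7118 m/s; Re = 1.415e+04; ε/D = 0.0018; Haaland → f = 0.03098; ΔP_A = f(L/D)(ρV²/2) = 747.6 Pa.
Pipe B: V = Q/A = 0.00916/0.003247 = 2.821 m/s; Re = 2.817e+04; ε/D = 2.64e-05; Haaland → f = 0.02372; ΔP_B = f(L/D)(ρV²/2) = 2.677e+04 Pa.
ΔP_A/ΔP_B = 747.6/2.677e+04 = 0.0279.

ΔP_A/ΔP_B ≈ 0.0279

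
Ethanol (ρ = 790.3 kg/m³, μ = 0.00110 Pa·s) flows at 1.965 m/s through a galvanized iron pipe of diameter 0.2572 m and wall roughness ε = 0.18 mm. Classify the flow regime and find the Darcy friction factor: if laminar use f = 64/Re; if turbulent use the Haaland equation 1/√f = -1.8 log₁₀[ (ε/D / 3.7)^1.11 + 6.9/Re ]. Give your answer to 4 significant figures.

f ≈ 0.01897

Re = ρVD/μ = 790.3·1.965·0.2572/0.0011 = 3.631e+05.
Re > 4000 → turbulent. ε/D = 0.00018/0.2572 = 0.0007; Haaland: 1/√f = -1.8 log₁₀[7.37e-05 + 1.9e-05] = 7.26, so f = 0.01897.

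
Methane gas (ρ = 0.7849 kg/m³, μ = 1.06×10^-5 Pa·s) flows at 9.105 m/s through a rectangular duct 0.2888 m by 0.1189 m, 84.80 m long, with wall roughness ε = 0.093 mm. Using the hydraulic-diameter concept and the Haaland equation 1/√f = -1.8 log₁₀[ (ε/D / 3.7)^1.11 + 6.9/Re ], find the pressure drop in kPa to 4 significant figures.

ΔP ≈ 0.3272 kPa

Hydraulic diameter D_h = 4A/P = 4·(0.2888·0.1189)/(2·(0.2888+0.1189)) = 0.1374/0.8154 = 0.1684 m.
Re = ρVD_h/μ = 0.7849·9.105·0.1684/1.06e-05 = 1.136e+05.
ε/D_h = 9.3e-05/0.1684 = 0.000552; Haaland gives 1/√f = -1.8 log₁₀[5.66e-05+6.08e-05] = 7.075, so f = 0.01998.
ΔP = f(L/D_h)(ρV²/2) = 0.01998·84.8/0.1684·32.53 = 327.2 Pa.
ΔP = 0.3272 kPa.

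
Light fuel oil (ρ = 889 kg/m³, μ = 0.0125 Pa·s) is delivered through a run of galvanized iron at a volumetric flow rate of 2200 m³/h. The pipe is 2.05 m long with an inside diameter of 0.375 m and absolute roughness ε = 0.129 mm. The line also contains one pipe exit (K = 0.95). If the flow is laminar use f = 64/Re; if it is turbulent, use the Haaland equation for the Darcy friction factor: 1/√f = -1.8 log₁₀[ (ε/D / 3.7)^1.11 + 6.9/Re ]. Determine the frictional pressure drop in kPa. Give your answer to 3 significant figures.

ΔP ≈ 14.3 kPa

Q = 2200 m³/h = 2200/3600 = 0.6111 m³/s.
Cross-sectional area A = πD²/4 = π(0.375)²/4 = 0.1104 m²; mean velocity V = Q/A = 0.6111/0.1104 = 5.533 m/s.
Reynolds number Re = ρVD/μ = 889 · 5.533 · 0.375 / 0.0125 = 1.476e+05.
Re > 4000 → turbulent. Relative roughness ε/D = 0.000129/0.375 = 0.000344. Haaland: 1/√f = -1.8 log₁₀[(0.000344/3.7)^1.11 + 6.9/1.476e+05] = -1.8 log₁₀[3.35e-05 + 4.68e-05] = 7.372, so f = 0.0184.
Total minor-loss coefficient ΣK = 1·0.95 = 0.95.
ΔP = [f·L/D + ΣK]·(ρV²/2) = [0.0184·2.05/0.375 + 0.95]·(889·5.533²/2) = [0.1006 + 0.95]·1.361e+04 = 1.43e+04 Pa.
ΔP = 1.43e+04 Pa = 14.3 kPa.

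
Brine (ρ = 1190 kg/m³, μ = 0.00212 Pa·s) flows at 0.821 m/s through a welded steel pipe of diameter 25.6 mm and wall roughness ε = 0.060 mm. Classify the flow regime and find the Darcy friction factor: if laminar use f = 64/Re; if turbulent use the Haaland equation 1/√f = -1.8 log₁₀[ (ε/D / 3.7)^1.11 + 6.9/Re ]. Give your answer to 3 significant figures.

Re = ρVD/μ = 1190·0.821·0.0256/0.00212 = 1.18e+04.
Re > 4000 → turbulent. ε/D = 6e-05/0.0256 = 0.00234; Haaland: 1/√f = -1.8 log₁₀[0.000282 + 0.000585] = 5.512, so f = 0.03292.

f ≈ 0.0329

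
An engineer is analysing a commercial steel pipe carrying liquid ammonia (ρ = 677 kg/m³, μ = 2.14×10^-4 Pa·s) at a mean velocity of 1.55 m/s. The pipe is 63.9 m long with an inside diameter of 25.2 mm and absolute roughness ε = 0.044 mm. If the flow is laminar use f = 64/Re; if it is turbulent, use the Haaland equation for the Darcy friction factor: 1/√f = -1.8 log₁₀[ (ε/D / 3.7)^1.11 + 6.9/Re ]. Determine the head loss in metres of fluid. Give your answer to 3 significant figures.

Reynolds number Re = ρVD/μ = 677 · 1.55 · 0.0252 / 0.000214 = 1.236e+05.
Re > 4000 → turbulent. Relative roughness ε/D = 4.4e-05/0.0252 = 0.00175. Haaland: 1/√f = -1.8 log₁₀[(0.00175/3.7)^1.11 + 6.9/1.236e+05] = -1.8 log₁₀[0.000203 + 5.58e-05] = 6.456, so f = 0.02399.
Darcy-Weisbach: ΔP = f(L/D)(ρV²/2) = 0.02399·(63.9/0.0252)·(677·1.55²/2) = 0.02399·2536·813.2 = 4.948e+04 Pa.
Head loss h_f = ΔP/(ρg) = 4.948e+04/(677·9.81) = 7.45 m.

h_f ≈ 7.45 m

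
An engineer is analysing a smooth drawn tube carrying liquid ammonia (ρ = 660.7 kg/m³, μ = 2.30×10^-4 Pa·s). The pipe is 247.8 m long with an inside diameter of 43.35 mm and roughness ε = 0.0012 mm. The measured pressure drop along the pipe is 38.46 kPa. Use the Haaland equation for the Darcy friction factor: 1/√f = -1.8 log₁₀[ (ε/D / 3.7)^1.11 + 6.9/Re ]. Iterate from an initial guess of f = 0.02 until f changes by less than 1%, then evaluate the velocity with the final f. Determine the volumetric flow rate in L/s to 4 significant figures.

Q ≈ 1.623 L/s

Rearranging Darcy-Weisbach: V = √(2·ΔP·D/(f·L·ρ)). With ε/D = 1.2e-06/0.04335 = 2.77e-05, iterate starting from f = 0.02:
  f = 0.02 → V = √(2·3.846e+04·0.04335/(0.02·247.8·660.7)) = 1.009 m/s; Re = ρVD/μ = 1.257e+05; f → 0.01713
  f = 0.01713 → V = 1.09 m/s; Re = 1.358e+05; f → 0.01687
  f = 0.01687 → V = 1.099 m/s; Re = 1.368e+05; f → 0.01685
Converged (Δf/f < 1%). With the final f = 0.01685: V = √(2·3.846e+04·0.04335/(0.01685·247.8·660.7)) = 1.099 m/s.
Q = V·A = 1.099·(π/4·0.04335²) = 0.001623 m³/s = 1.623 L/s.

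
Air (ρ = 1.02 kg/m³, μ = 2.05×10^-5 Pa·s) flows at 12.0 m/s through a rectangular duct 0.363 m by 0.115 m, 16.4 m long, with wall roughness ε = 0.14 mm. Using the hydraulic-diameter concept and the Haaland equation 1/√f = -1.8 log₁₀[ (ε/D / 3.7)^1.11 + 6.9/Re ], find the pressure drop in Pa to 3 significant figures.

Hydraulic diameter D_h = 4A/P = 4·(0.363·0.115)/(2·(0.363+0.115)) = 0.167/0.956 = 0.1747 m.
Re = ρVD_h/μ = 1.02·12·0.1747/2.05e-05 = 1.043e+05.
ε/D_h = 0.00014/0.1747 = 0.000802; Haaland gives 1/√f = -1.8 log₁₀[8.56e-05+6.62e-05] = 6.874, so f = 0.02116.
ΔP = f(L/D_h)(ρV²/2) = 0.02116·16.4/0.1747·73.44 = 145.9 Pa.

ΔP ≈ 146 Pa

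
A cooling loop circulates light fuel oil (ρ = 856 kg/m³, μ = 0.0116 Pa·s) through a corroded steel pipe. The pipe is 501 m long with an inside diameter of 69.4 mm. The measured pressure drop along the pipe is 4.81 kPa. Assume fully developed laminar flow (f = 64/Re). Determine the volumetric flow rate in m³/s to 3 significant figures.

Q ≈ 4.71×10^-4 m³/s

For laminar flow, f = 64/Re with Re = ρVD/μ, so Darcy-Weisbach reduces to ΔP = 32μLV/D². Solving for V: V = ΔP·D²/(32μL) = 4810·(0.0694)²/(32·0.0116·501) = 0.1246 m/s.
Check: Re = ρVD/μ = 856·0.1246·0.0694/0.0116 = 638 < 2300, so the laminar assumption holds.
Q = V·A = 0.1246·(π/4·0.0694²) = 0.0004712 m³/s = 4.71×10^-4 m³/s.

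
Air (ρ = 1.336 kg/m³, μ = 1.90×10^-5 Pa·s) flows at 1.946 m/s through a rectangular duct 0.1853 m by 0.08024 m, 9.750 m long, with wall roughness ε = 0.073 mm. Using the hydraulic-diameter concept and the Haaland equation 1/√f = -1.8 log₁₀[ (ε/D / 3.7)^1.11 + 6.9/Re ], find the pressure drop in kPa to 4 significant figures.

ΔP ≈ 0.006298 kPa

Hydraulic diameter D_h = 4A/P = 4·(0.1853·0.08024)/(2·(0.1853+0.08024)) = 0.05947/0.5311 = 0.112 m.
Re = ρVD_h/μ = 1.336·1.946·0.112/1.9e-05 = 1.532e+04.
ε/D_h = 7.3e-05/0.112 = 0.000652; Haaland gives 1/√f = -1.8 log₁₀[6.81e-05+0.00045] = 5.914, so f = 0.02859.
ΔP = f(L/D_h)(ρV²/2) = 0.02859·9.75/0.112·2.53 = 6.298 Pa.
ΔP = 0.006298 kPa.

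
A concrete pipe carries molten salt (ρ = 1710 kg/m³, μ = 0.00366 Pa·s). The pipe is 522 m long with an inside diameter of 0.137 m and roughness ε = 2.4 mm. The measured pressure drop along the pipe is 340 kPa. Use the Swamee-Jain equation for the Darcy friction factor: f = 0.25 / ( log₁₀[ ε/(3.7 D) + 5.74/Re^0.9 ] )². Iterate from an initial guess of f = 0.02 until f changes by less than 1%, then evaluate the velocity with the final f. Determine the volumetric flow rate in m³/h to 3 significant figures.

Rearranging Darcy-Weisbach: V = √(2·ΔP·D/(f·L·ρ)). With ε/D = 0.0024/0.137 = 0.0175, iterate starting from f = 0.02:
  f = 0.02 → V = √(2·3.4e+05·0.137/(0.02·522·1710)) = 2.284 m/s; Re = ρVD/μ = 1.462e+05; f → 0.04673
  f = 0.04673 → V = 1.494 m/s; Re = 9.566e+04; f → 0.04694
Converged (Δf/f < 1%). With the final f = 0.04694: V = √(2·3.4e+05·0.137/(0.04694·522·1710)) = 1.491 m/s.
Q = V·A = 1.491·(π/4·0.137²) = 0.02198 m³/s = 79.1 m³/h.

Q ≈ 79.1 m³/h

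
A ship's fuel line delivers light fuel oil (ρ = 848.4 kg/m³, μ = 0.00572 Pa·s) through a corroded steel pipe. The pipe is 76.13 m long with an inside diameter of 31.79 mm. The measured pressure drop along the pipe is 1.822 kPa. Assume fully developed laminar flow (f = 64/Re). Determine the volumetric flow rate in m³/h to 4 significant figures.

For laminar flow, f = 64/Re with Re = ρVD/μ, so Darcy-Weisbach reduces to ΔP = 32μLV/D². Solving for V: V = ΔP·D²/(32μL) = 1822·(0.03179)²/(32·0.00572·76.13) = 0.1321 m/s.
Check: Re = ρVD/μ = 848.4·0.1321·0.03179/0.00572 = 623 < 2300, so the laminar assumption holds.
Q = V·A = 0.1321·(π/4·0.03179²) = 0.0001049 m³/s = 0.3776 m³/h.

Q ≈ 0.3776 m³/h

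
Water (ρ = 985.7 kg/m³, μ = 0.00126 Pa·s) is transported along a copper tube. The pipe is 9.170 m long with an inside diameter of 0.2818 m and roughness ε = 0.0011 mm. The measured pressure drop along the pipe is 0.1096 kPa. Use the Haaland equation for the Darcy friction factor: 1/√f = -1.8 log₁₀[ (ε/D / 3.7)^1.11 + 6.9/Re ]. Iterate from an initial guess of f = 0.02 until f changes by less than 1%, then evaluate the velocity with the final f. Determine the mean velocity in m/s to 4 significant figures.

V ≈ 0.6412 m/s

Rearranging Darcy-Weisbach: V = √(2·ΔP·D/(f·L·ρ)). With ε/D = 1.1e-06/0.2818 = 3.9e-06, iterate starting from f = 0.02:
  f = 0.02 → V = √(2·109.6·0.2818/(0.02·9.17·985.7)) = 0.5845 m/s; Re = ρVD/μ = 1.289e+05; f → 0.01693
  f = 0.01693 → V = 0.6353 m/s; Re = 1.401e+05; f → 0.01665
  f = 0.01665 → V = 0.6406 m/s; Re = 1.412e+05; f → 0.01662
Converged (Δf/f < 1%). With the final f = 0.01662: V = √(2·109.6·0.2818/(0.01662·9.17·985.7)) = 0.6412 m/s.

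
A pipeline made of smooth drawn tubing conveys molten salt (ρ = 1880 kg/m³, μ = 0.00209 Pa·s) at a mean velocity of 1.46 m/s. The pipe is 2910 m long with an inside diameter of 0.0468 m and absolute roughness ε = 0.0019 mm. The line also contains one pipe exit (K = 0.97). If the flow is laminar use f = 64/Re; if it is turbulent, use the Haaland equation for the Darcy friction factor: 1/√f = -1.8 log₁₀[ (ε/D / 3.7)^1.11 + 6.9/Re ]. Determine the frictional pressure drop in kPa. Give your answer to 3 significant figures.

Reynolds number Re = ρVD/μ = 1880 · 1.46 · 0.0468 / 0.00209 = 6.146e+04.
Re > 4000 → turbulent. Relative roughness ε/D = 1.9e-06/0.0468 = 4.06e-05. Haaland: 1/√f = -1.8 log₁₀[(4.06e-05/3.7)^1.11 + 6.9/6.146e+04] = -1.8 log₁₀[3.12e-06 + 0.000112] = 7.088, so f = 0.0199.
Total minor-loss coefficient ΣK = 1·0.97 = 0.97.
ΔP = [f·L/D + ΣK]·(ρV²/2) = [0.0199·2910/0.0468 + 0.97]·(1880·1.46²/2) = [1238 + 0.97]·2004 = 2.482e+06 Pa.
ΔP = 2.482e+06 Pa = 2480 kPa.

ΔP ≈ 2480 kPa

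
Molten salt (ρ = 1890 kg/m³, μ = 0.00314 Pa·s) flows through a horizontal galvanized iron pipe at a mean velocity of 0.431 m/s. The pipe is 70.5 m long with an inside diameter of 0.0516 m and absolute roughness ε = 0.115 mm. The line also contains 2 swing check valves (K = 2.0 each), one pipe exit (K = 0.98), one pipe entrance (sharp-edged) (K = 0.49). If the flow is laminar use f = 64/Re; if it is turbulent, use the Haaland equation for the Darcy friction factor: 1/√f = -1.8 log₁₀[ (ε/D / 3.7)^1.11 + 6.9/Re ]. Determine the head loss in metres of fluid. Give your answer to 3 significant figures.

h_f ≈ 0.465 m

Reynolds number Re = ρVD/μ = 1890 · 0.431 · 0.0516 / 0.00314 = 1.339e+04.
Re > 4000 → turbulent. Relative roughness ε/D = 0.000115/0.0516 = 0.00223. Haaland: 1/√f = -1.8 log₁₀[(0.00223/3.7)^1.11 + 6.9/1.339e+04] = -1.8 log₁₀[0.000266 + 0.000515] = 5.592, so f = 0.03198.
Total minor-loss coefficient ΣK = 2·2 + 1·0.98 + 1·0.49 = 5.47.
ΔP = [f·L/D + ΣK]·(ρV²/2) = [0.03198·70.5/0.0516 + 5.47]·(1890·0.431²/2) = [43.69 + 5.47]·175.5 = 8629 Pa.
Head loss h_f = ΔP/(ρg) = 8629/(1890·9.81) = 0.465 m.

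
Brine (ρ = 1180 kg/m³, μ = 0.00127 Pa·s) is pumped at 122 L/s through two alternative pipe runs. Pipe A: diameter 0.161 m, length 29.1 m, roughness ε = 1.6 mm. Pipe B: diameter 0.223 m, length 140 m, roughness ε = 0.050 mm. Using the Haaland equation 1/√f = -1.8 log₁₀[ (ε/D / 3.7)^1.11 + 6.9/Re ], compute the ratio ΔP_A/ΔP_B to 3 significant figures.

ΔP_A/ΔP_B ≈ 2.64

Pipe A: V = Q/A = 0.122/0.02036 = 5.993 m/s; Re = 8.964e+05; ε/D = 0.00994; Haaland → f = 0.03796; ΔP_A = f(L/D)(ρV²/2) = 1.454e+05 Pa.
Pipe B: V = Q/A = 0.122/0.03906 = 3.124 m/s; Re = 6.472e+05; ε/D = 0.000224; Haaland → f = 0.01523; ΔP_B = f(L/D)(ρV²/2) = 5.504e+04 Pa.
ΔP_A/ΔP_B = 1.454e+05/5.504e+04 = 2.64.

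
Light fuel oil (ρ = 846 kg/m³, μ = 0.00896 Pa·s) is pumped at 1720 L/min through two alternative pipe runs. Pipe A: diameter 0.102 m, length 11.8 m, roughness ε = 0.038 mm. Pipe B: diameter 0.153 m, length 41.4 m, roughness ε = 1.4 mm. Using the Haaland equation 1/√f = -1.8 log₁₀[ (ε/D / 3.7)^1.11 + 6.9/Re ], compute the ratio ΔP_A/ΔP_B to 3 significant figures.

ΔP_A/ΔP_B ≈ 1.30

Pipe A: V = Q/A = 0.02867/0.008171 = 3.508 m/s; Re = 3.379e+04; ε/D = 0.000373; Haaland → f = 0.02357; ΔP_A = f(L/D)(ρV²/2) = 1.42e+04 Pa.
Pipe B: V = Q/A = 0.02867/0.01839 = 1.559 m/s; Re = 2.252e+04; ε/D = 0.00915; Haaland → f = 0.03936; ΔP_B = f(L/D)(ρV²/2) = 1.095e+04 Pa.
ΔP_A/ΔP_B = 1.42e+04/1.095e+04 = 1.30.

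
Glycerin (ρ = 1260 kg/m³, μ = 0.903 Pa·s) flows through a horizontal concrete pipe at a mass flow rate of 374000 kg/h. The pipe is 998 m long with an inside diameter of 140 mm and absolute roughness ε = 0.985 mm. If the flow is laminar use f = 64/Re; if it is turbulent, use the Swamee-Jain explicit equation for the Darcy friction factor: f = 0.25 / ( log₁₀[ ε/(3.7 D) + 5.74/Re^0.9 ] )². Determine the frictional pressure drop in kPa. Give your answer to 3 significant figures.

ΔP ≈ 7880 kPa

ṁ = 374000 kg/h = 374000/3600 = 103.9 kg/s.
A = πD²/4 = π(0.14)²/4 = 0.01539 m²; mean velocity V = ṁ/(ρA) = 103.9/(1260 · 0.01539) = 5.356 m/s.
Reynolds number Re = ρVD/μ = 1260 · 5.356 · 0.14 / 0.903 = 1046.
Re < 2300 → laminar flow, so f = 64/Re = 64/1046 = 0.06117 (the turbulent correlation is not needed).
Darcy-Weisbach: ΔP = f(L/D)(ρV²/2) = 0.06117·(998/0.14)·(1260·5.356²/2) = 0.06117·7129·1.807e+04 = 7.881e+06 Pa.
ΔP = 7.881e+06 Pa = 7880 kPa.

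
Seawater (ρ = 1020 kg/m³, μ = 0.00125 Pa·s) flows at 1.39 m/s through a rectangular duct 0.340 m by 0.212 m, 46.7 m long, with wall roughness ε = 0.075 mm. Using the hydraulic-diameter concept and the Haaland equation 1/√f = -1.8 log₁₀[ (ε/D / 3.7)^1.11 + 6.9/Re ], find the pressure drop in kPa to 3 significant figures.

Hydraulic diameter D_h = 4A/P = 4·(0.34·0.212)/(2·(0.34+0.212)) = 0.2883/1.104 = 0.2612 m.
Re = ρVD_h/μ = 1020·1.39·0.2612/0.00125 = 2.962e+05.
ε/D_h = 7.5e-05/0.2612 = 0.000287; Haaland gives 1/√f = -1.8 log₁₀[2.74e-05+2.33e-05] = 7.731, so f = 0.01673.
ΔP = f(L/D_h)(ρV²/2) = 0.01673·46.7/0.2612·985.4 = 2948 Pa.
ΔP = 2.95 kPa.

ΔP ≈ 2.95 kPa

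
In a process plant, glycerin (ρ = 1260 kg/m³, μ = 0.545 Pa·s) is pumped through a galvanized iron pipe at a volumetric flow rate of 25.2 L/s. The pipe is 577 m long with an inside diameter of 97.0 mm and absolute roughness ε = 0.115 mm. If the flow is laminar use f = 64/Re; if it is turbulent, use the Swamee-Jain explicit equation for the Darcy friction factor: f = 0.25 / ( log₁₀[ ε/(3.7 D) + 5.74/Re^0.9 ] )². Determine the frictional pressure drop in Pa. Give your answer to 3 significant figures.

Q = 25.2 L/s = 25.2/1000 = 0.0252 m³/s.
Cross-sectional area A = πD²/4 = π(0.097)²/4 = 0.00739 m²; mean velocity V = Q/A = 0.0252/0.00739 = 3.41 m/s.
Reynolds number Re = ρVD/μ = 1260 · 3.41 · 0.097 / 0.545 = 764.7.
Re < 2300 → laminar flow, so f = 64/Re = 64/764.7 = 0.08369 (the turbulent correlation is not needed).
Darcy-Weisbach: ΔP = f(L/D)(ρV²/2) = 0.08369·(577/0.097)·(1260·3.41²/2) = 0.08369·5948·7326 = 3.647e+06 Pa.

ΔP ≈ 3.65×10^6 Pa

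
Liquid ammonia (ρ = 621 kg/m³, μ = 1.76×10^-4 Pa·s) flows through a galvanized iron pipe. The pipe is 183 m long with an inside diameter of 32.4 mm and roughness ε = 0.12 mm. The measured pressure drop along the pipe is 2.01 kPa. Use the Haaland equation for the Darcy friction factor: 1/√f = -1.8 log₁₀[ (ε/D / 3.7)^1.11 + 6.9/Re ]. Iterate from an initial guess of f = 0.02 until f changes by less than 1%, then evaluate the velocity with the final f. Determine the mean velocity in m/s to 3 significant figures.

Rearranging Darcy-Weisbach: V = √(2·ΔP·D/(f·L·ρ)). With ε/D = 0.00012/0.0324 = 0.0037, iterate starting from f = 0.02:
  f = 0.02 → V = √(2·2010·0.0324/(0.02·183·621)) = 0.2394 m/s; Re = ρVD/μ = 2.737e+04; f → 0.03126
  f = 0.03126 → V = 0.1915 m/s; Re = 2.189e+04; f → 0.03199
  f = 0.03199 → V = 0.1893 m/s; Re = 2.164e+04; f → 0.03204
Converged (Δf/f < 1%). With the final f = 0.03204: V = √(2·2010·0.0324/(0.03204·183·621)) = 0.1891 m/s.

V ≈ 0.189 m/s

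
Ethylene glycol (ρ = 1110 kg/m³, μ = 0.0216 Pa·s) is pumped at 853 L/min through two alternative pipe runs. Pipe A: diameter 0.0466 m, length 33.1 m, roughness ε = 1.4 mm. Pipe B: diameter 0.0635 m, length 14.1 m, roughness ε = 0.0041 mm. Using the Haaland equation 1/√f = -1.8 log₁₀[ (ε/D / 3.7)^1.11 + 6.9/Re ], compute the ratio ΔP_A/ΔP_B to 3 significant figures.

Pipe A: V = Q/A = 0.01422/0.001706 = 8.336 m/s; Re = 1.996e+04; ε/D = 0.03; Haaland → f = 0.05885; ΔP_A = f(L/D)(ρV²/2) = 1.612e+06 Pa.
Pipe B: V = Q/A = 0.01422/0.003167 = 4.489 m/s; Re = 1.465e+04; ε/D = 6.46e-05; Haaland → f = 0.02796; ΔP_B = f(L/D)(ρV²/2) = 6.945e+04 Pa.
ΔP_A/ΔP_B = 1.612e+06/6.945e+04 = 23.2.

ΔP_A/ΔP_B ≈ 23.2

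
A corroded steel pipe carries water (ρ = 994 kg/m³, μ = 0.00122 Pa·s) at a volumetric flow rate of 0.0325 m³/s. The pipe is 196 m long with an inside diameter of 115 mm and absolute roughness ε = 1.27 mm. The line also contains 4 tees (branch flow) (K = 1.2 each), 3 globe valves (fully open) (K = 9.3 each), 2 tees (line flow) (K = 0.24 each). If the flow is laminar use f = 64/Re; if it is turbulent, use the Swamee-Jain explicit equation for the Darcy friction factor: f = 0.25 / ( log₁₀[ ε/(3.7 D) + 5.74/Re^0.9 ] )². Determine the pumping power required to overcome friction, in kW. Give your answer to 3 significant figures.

Cross-sectional area A = πD²/4 = π(0.115)²/4 = 0.01039 m²; mean velocity V = Q/A = 0.0325/0.01039 = 3.129 m/s.
Reynolds number Re = ρVD/μ = 994 · 3.129 · 0.115 / 0.00122 = 2.932e+05.
Re > 4000 → turbulent. Relative roughness ε/D = 0.00127/0.115 = 0.011. Swamee-Jain: f = 0.25/(log₁₀[0.011/3.7 + 5.74/2.932e+05^0.9])² = 0.25/(log₁₀[0.00298 + 6.89e-05])² = 0.25/(-2.515)² = 0.03952.
Total minor-loss coefficient ΣK = 4·1.2 + 3·9.3 + 2·0.24 = 33.2.
ΔP = [f·L/D + ΣK]·(ρV²/2) = [0.03952·196/0.115 + 33.2]·(994·3.129²/2) = [67.35 + 33.2]·4866 = 4.892e+05 Pa.
Pumping power P = QΔP = 0.0325·4.892e+05 = 15900 W = 15.9 kW.

P ≈ 15.9 kW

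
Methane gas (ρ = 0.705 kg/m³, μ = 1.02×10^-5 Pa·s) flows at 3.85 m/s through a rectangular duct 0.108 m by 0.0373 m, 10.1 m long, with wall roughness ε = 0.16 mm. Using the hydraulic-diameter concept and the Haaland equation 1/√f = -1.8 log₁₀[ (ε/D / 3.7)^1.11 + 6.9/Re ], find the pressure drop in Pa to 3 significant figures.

ΔP ≈ 30.9 Pa

Hydraulic diameter D_h = 4A/P = 4·(0.108·0.0373)/(2·(0.108+0.0373)) = 0.01611/0.2906 = 0.05545 m.
Re = ρVD_h/μ = 0.705·3.85·0.05545/1.02e-05 = 1.476e+04.
ε/D_h = 0.00016/0.05545 = 0.00289; Haaland gives 1/√f = -1.8 log₁₀[0.000355+0.000468] = 5.553, so f = 0.03243.
ΔP = f(L/D_h)(ρV²/2) = 0.03243·10.1/0.05545·5.225 = 30.87 Pa.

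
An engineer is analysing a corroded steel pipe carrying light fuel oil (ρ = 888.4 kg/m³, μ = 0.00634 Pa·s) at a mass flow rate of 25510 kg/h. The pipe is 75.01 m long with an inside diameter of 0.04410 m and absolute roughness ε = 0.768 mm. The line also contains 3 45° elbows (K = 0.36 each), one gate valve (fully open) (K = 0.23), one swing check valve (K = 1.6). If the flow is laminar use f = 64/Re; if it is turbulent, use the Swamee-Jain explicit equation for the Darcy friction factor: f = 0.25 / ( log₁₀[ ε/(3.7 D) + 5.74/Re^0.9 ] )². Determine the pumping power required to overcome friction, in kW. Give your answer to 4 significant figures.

P ≈ 8.162 kW

ṁ = 25510 kg/h = 25510/3600 = 7.086 kg/s.
A = πD²/4 = π(0.0441)²/4 = 0.001527 m²; mean velocity V = ṁ/(ρA) = 7.086/(888.4 · 0.001527) = 5.222 m/s.
Reynolds number Re = ρVD/μ = 888.4 · 5.222 · 0.0441 / 0.00634 = 3.227e+04.
Re > 4000 → turbulent. Relative roughness ε/D = 0.000768/0.0441 = 0.0174. Swamee-Jain: f = 0.25/(log₁₀[0.0174/3.7 + 5.74/3.227e+04^0.9])² = 0.25/(log₁₀[0.00471 + 0.000502])² = 0.25/(-2.283)² = 0.04796.
Total minor-loss coefficient ΣK = 3·0.36 + 1·0.23 + 1·1.6 = 2.91.
ΔP = [f·L/D + ΣK]·(ρV²/2) = [0.04796·75.01/0.0441 + 2.91]·(888.4·5.222²/2) = [81.57 + 2.91]·1.211e+04 = 1.023e+06 Pa.
Q = ṁ/ρ = 7.086/888.4 = 0.007976 m³/s.
Pumping power P = QΔP = 0.007976·1.023e+06 = 8161.8 W = 8.162 kW.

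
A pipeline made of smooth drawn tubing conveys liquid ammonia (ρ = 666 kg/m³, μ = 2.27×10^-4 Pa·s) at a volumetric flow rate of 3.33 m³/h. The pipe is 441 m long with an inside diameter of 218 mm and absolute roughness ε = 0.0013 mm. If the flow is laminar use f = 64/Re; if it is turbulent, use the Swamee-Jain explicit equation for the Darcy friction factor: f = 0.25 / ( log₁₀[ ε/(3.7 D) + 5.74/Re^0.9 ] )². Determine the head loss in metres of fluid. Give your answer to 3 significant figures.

h_f ≈ 0.00174 m

Q = 3.33 m³/h = 3.33/3600 = 0.000925 m³/s.
Cross-sectional area A = πD²/4 = π(0.218)²/4 = 0.03733 m²; mean velocity V = Q/A = 0.000925/0.03733 = 0.02478 m/s.
Reynolds number Re = ρVD/μ = 666 · 0.02478 · 0.218 / 0.000227 = 1.585e+04.
Re > 4000 → turbulent. Relative roughness ε/D = 1.3e-06/0.218 = 5.96e-06. Swamee-Jain: f = 0.25/(log₁₀[5.96e-06/3.7 + 5.74/1.585e+04^0.9])² = 0.25/(log₁₀[1.61e-06 + 0.000953])² = 0.25/(-3.02)² = 0.0274.
Darcy-Weisbach: ΔP = f(L/D)(ρV²/2) = 0.0274·(441/0.218)·(666·0.02478²/2) = 0.0274·2023·0.2045 = 11.34 Pa.
Head loss h_f = ΔP/(ρg) = 11.34/(666·9.81) = 0.00174 m.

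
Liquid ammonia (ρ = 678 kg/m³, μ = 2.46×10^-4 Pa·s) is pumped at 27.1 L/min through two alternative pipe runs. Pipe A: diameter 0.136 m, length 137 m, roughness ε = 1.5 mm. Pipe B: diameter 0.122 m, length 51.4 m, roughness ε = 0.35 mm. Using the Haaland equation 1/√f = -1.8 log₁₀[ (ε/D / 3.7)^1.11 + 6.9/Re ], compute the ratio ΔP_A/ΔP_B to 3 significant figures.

ΔP_A/ΔP_B ≈ 2.03

Pipe A: V = Q/A = 0.0004517/0.01453 = 0.03109 m/s; Re = 1.165e+04; ε/D = 0.011; Haaland → f = 0.04347; ΔP_A = f(L/D)(ρV²/2) = 14.35 Pa.
Pipe B: V = Q/A = 0.0004517/0.01169 = 0.03864 m/s; Re = 1.299e+04; ε/D = 0.00287; Haaland → f = 0.0331; ΔP_B = f(L/D)(ρV²/2) = 7.057 Pa.
ΔP_A/ΔP_B = 14.35/7.057 = 2.03.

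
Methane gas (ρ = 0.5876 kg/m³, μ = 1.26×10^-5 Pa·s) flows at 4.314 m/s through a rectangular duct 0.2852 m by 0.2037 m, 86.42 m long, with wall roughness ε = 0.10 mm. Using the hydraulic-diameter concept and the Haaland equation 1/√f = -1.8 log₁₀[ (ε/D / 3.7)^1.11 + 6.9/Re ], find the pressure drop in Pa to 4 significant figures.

ΔP ≈ 44.11 Pa

Hydraulic diameter D_h = 4A/P = 4·(0.2852·0.2037)/(2·(0.2852+0.2037)) = 0.2324/0.9778 = 0.2377 m.
Re = ρVD_h/μ = 0.5876·4.314·0.2377/1.26e-05 = 4.781e+04.
ε/D_h = 0.0001/0.2377 = 0.000421; Haaland gives 1/√f = -1.8 log₁₀[4.19e-05+0.000144] = 6.714, so f = 0.02218.
ΔP = f(L/D_h)(ρV²/2) = 0.02218·86.42/0.2377·5.468 = 44.11 Pa.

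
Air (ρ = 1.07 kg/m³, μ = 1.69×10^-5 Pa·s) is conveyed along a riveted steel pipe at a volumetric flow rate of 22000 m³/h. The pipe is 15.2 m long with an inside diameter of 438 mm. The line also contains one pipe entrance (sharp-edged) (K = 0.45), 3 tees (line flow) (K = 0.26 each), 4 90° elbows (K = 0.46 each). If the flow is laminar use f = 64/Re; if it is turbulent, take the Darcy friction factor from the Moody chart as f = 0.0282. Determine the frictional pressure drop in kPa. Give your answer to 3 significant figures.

ΔP ≈ 3.56 kPa

Q = 22000 m³/h = 22000/3600 = 6.111 m³/s.
Cross-sectional area A = πD²/4 = π(0.438)²/4 = 0.1507 m²; mean velocity V = Q/A = 6.111/0.1507 = 40.56 m/s.
Reynolds number Re = ρVD/μ = 1.07 · 40.56 · 0.438 / 1.69e-05 = 1.125e+06.
Re > 4000 → turbulent; use the Moody-chart value f = 0.0282.
Total minor-loss coefficient ΣK = 1·0.45 + 3·0.26 + 4·0.46 = 3.07.
ΔP = [f·L/D + ΣK]·(ρV²/2) = [0.0282·15.2/0.438 + 3.07]·(1.07·40.56²/2) = [0.9786 + 3.07]·880.1 = 3563 Pa.
ΔP = 3563 Pa = 3.56 kPa.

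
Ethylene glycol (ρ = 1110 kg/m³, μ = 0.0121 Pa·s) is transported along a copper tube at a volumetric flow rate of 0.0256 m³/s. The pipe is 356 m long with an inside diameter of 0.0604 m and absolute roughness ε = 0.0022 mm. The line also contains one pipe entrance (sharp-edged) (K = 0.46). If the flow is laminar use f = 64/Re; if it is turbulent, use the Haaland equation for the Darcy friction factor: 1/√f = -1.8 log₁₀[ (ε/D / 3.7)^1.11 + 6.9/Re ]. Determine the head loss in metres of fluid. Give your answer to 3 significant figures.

h_f ≈ 502 m

Cross-sectional area A = πD²/4 = π(0.0604)²/4 = 0.002865 m²; mean velocity V = Q/A = 0.0256/0.002865 = 8.935 m/s.
Reynolds number Re = ρVD/μ = 1110 · 8.935 · 0.0604 / 0.0121 = 4.951e+04.
Re > 4000 → turbulent. Relative roughness ε/D = 2.2e-06/0.0604 = 3.64e-05. Haaland: 1/√f = -1.8 log₁₀[(3.64e-05/3.7)^1.11 + 6.9/4.951e+04] = -1.8 log₁₀[2.77e-06 + 0.000139] = 6.925, so f = 0.02085.
Total minor-loss coefficient ΣK = 1·0.46 = 0.46.
ΔP = [f·L/D + ΣK]·(ρV²/2) = [0.02085·356/0.0604 + 0.46]·(1110·8.935²/2) = [122.9 + 0.46]·4.43e+04 = 5.466e+06 Pa.
Head loss h_f = ΔP/(ρg) = 5.466e+06/(1110·9.81) = 502 m.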